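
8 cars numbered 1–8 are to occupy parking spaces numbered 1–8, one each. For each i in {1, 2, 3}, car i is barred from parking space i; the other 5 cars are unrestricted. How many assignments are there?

27240

Let Aᵢ (for i ∈ {1, 2, 3}) be the placements that put car i in its forbidden parking space. Any j of these fix j positions, leaving (8−j)! ways to fill the rest, and there are C(3,j) ways to pick which j.
By inclusion–exclusion, the number of valid placements is Σ_{j=0}^{3} (−1)^j C(3,j)·(8−j)!.
Computing: 40320 − 15120 + 2160 − 120 = 27240.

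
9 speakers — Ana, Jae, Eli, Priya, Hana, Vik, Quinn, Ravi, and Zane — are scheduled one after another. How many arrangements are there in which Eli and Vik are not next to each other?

282240

Of the 9! = 362880 arrangements, those with Eli and Vik adjacent number 2 × 8! = 80640 (treat the pair as a block with 2 internal orders).
Complementary counting: 362880 − 80640 = 282240.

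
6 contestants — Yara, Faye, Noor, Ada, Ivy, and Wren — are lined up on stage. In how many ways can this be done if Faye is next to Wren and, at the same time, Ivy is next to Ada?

Treat {Faye,Wren} as one block (2 orders) and {Ivy,Ada} as another (2 orders).
That leaves 4 units to arrange: 2 × 2 × 4! = 4 × 24 = 96.

96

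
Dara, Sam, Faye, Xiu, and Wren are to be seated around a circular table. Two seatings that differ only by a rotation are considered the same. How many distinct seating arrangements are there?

24

Seat Dara anywhere (absorbing the rotational symmetry), then permute the other 4: (4)! = 24.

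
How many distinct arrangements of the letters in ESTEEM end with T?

20

Fix T in the last position and arrange the remaining 5 letters.
Those 5 letters have E appearing 3 times, giving (5)!/(3!) = 20.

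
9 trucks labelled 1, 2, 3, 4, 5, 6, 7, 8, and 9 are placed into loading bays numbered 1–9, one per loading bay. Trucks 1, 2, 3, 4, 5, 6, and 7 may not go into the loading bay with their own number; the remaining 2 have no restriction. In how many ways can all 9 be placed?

Let Aᵢ (for 1 ≤ i ≤ 7) be the placements that put truck i in its forbidden loading bay. Any j of these fix j positions, leaving (9−j)! ways to fill the rest, and there are C(7,j) ways to pick which j.
By inclusion–exclusion, the number of valid placements is Σ_{j=0}^{7} (−1)^j C(7,j)·(9−j)!.
Computing: 362880 − 282240 + 105840 − 25200 + 4200 − 504 + 42 − 2 = 165016.

165016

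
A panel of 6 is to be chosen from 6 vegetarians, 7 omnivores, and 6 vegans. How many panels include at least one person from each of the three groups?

With no constraint there are C(19,6) = 27132 possible selections.
Subtract selections that omit an entire group: no vegetarians → C(13,6) = 1716; no omnivores → C(12,6) = 924; no vegans → C(13,6) = 1716.
Add back selections omitting two groups (i.e. drawn from a single group): C(6,6) + C(7,6) + C(6,6) = 9.
By inclusion–exclusion: 27132 − 4356 + 9 = 22785.

22785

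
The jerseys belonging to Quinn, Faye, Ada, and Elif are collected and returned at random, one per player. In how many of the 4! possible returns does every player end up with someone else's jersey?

Count assignments avoiding every fixed point. For any j of the 4 players fixed to their old jersey, the other 4−j can be arranged in (4−j)! ways.
By inclusion–exclusion this is Σ_{j=0}^{4} (−1)^j C(4,j)·(4−j)!.
Computing: 24 − 24 + 12 − 4 + 1 = 9.

9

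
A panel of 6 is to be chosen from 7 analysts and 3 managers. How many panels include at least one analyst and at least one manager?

203

Unrestricted: C(10,6) = 210 ways to pick any 6 of the 10.
Selections missing a whole group: no analysts → C(3,6) = 0; no managers → C(7,6) = 7.
Both groups omitted at once is impossible, so 210 − 7 = 203.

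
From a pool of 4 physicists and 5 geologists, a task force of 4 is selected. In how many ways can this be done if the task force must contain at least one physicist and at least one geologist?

Total 4-person selections from all 9: C(9,4) = 126.
Selections missing a whole group: no physicists → C(5,4) = 5; no geologists → C(4,4) = 1.
Both groups omitted at once is impossible, so 126 − 6 = 120.

120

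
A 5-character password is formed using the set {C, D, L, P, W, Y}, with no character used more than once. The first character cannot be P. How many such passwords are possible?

The first character has 6−1 = 5 choices (anything except P).
The remaining 4 characters are filled from the other 5 symbols without repetition: 5 × 4 × 3 × 2 = 120.
Total: 5 × 120 = 600.

600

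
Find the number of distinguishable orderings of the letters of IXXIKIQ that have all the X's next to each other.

120

Treat the 2 copies of X as a single block. The multiset to arrange is then {XX, I, I, I, K, Q}, 6 items in all.
That gives (6)!/(3!) = 120 arrangements.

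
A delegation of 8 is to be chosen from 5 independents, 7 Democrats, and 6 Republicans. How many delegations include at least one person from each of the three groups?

Total 8-person selections from all 18: C(18,8) = 43758.
Selections missing a whole group: no independents → C(13,8) = 1287; no Democrats → C(11,8) = 165; no Republicans → C(12,8) = 495.
Add back selections omitting two groups (i.e. drawn from a single group): C(5,8) + C(7,8) + C(6,8) = 0.
By inclusion–exclusion: 43758 − 1947 + 0 = 41811.

41811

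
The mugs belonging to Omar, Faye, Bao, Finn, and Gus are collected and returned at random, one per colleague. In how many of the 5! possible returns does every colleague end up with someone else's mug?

44

Count assignments avoiding every fixed point. For any j of the 5 colleagues fixed to their own mug, the other 5−j can be arranged in (5−j)! ways.
By inclusion–exclusion this is Σ_{j=0}^{5} (−1)^j C(5,j)·(5−j)!.
Computing: 120 − 120 + 60 − 20 + 5 − 1 = 44.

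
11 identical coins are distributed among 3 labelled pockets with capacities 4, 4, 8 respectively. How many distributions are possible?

19

Ignoring the caps, the number of non-negative solutions to x_1+…+x_3 = 11 is C(13,2) = 78.
Subtract solutions that violate a single cap (substitute x_i' = x_i − (cap_i+1)): x_1 ≥ 5 gives C(8,2) = 28; x_2 ≥ 5 gives C(8,2) = 28; x_3 ≥ 9 gives C(4,2) = 6. Together 62.
Add back pairs where two caps are both exceeded: 3 + 0 + 0 = 3.
By inclusion–exclusion the count is 78 − 62 + 3 = 19.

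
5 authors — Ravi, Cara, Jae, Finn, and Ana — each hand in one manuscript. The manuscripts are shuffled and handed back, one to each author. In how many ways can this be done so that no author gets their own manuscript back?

This is the derangement count D_5: permutations of 5 items with no fixed point.
By inclusion–exclusion this is Σ_{j=0}^{5} (−1)^j C(5,j)·(5−j)!.
Computing: 120 − 120 + 60 − 20 + 5 − 1 = 44.

44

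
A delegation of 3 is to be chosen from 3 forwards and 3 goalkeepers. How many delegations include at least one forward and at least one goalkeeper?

18

With no constraint there are C(6,3) = 20 possible selections.
Subtract selections that omit an entire group: no forwards → C(3,3) = 1; no goalkeepers → C(3,3) = 1.
Both groups omitted at once is impossible, so 20 − 2 = 18.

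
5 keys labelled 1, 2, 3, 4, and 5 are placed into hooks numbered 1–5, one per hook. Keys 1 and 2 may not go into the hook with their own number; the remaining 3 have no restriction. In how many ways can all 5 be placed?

78

Let Aᵢ (for i ∈ {1, 2}) be the placements that put key i in its forbidden hook. Any j of these fix j positions, leaving (5−j)! ways to fill the rest, and there are C(2,j) ways to pick which j.
By inclusion–exclusion, the number of valid placements is Σ_{j=0}^{2} (−1)^j C(2,j)·(5−j)!.
Computing: 120 − 48 + 6 = 78.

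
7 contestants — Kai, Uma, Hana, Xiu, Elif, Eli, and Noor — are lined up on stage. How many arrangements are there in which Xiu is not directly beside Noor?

There are 7! = 5040 arrangements in all. If Xiu and Noor are adjacent, merging them into one block gives 2·(6)! = 1440 arrangements.
So 5040 − 1440 = 3600 arrangements keep them apart.

3600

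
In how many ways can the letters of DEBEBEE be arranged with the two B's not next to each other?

There are 7!/(4!·2!) = 105 arrangements of DEBEBEE in total.
If the two B's are adjacent, glue them into one block, leaving 6 items to arrange: (6)!/(4!) = 30 ways.
Hence 105 − 30 = 75.

75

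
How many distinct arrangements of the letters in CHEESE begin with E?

60

With the first slot taken by E, it remains to arrange the other 5 letters (CHESE).
Those 5 letters have E appearing twice, giving (5)!/(2!) = 60.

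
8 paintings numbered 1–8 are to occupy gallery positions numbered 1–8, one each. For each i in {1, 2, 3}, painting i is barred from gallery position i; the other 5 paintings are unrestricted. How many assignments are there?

27240

Let Aᵢ (for i ∈ {1, 2, 3}) be the placements that put painting i in its forbidden gallery position. Any j of these fix j positions, leaving (8−j)! ways to fill the rest, and there are C(3,j) ways to pick which j.
By inclusion–exclusion, the number of valid placements is Σ_{j=0}^{3} (−1)^j C(3,j)·(8−j)!.
Computing: 40320 − 15120 + 2160 − 120 = 27240.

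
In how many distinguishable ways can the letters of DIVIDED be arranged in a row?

420

Letter multiplicities in DIVIDED: D×3, E×1, I×2, V×1.
The number of distinct arrangements is 7!/(3!·2!) = 5040/12 = 420.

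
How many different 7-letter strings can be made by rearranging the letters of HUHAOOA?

The 7 letters of HUHAOOA have repeats: A appearing twice, H appearing twice, and O appearing twice.
Dividing 7! = 5040 by 2!·2!·2! = 8 for the repeated letters gives 630.

630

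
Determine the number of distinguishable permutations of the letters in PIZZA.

60

The 5 letters of PIZZA have repeats: Z appearing twice.
So there are 5! / (2!) = 60 distinguishable arrangements.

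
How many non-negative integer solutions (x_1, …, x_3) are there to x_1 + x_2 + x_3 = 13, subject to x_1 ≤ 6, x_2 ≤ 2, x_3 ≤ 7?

Without the upper bounds there are C(15,2) = 105 ways to split 13 among 3 variables.
Subtract solutions that violate a single cap (substitute x_i' = x_i − (cap_i+1)): x_1 ≥ 7 gives C(8,2) = 28; x_2 ≥ 3 gives C(12,2) = 66; x_3 ≥ 8 gives C(7,2) = 21. Together 115.
Add back pairs where two caps are both exceeded: 10 + 0 + 6 = 16.
By inclusion–exclusion the count is 105 − 115 + 16 = 6.

6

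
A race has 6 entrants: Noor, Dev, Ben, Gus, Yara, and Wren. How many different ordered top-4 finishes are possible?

360

There are 6 choices for 1st place, 5 for 2nd, and so on down to 3 for position 4.
That gives 6 × 5 × 4 × 3 = 360.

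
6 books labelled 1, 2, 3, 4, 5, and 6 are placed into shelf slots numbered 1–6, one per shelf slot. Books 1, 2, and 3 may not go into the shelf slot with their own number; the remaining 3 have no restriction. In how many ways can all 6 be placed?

426

Let Aᵢ (for i ∈ {1, 2, 3}) be the placements that put book i in its forbidden shelf slot. Any j of these fix j positions, leaving (6−j)! ways to fill the rest, and there are C(3,j) ways to pick which j.
By inclusion–exclusion, the number of valid placements is Σ_{j=0}^{3} (−1)^j C(3,j)·(6−j)!.
Computing: 720 − 360 + 72 − 6 = 426.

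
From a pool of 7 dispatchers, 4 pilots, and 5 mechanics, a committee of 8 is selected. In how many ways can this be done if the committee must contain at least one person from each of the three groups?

Total 8-person selections from all 16: C(16,8) = 12870.
Selections missing a whole group: no dispatchers → C(9,8) = 9; no pilots → C(12,8) = 495; no mechanics → C(11,8) = 165.
Add back selections omitting two groups (i.e. drawn from a single group): C(7,8) + C(4,8) + C(5,8) = 0.
By inclusion–exclusion: 12870 − 669 + 0 = 12201.

12201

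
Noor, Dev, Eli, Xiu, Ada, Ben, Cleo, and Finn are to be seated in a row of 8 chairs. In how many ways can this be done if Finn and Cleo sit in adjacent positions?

Place the 6 others and the Finn-Cleo pair as 7 objects in a line; the pair has 2 internal arrangements.
So the count is 2·(7)! = 10080.

10080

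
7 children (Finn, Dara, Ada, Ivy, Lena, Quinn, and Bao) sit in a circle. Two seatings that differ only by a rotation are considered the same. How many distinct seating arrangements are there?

720

Fix one person's seat to break rotational symmetry; the remaining 6 people can be arranged in (6)! = 720 ways.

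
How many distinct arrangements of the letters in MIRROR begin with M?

Fix M in the first position and arrange the remaining 5 letters.
Those 5 letters have R appearing 3 times, giving (5)!/(3!) = 20.

20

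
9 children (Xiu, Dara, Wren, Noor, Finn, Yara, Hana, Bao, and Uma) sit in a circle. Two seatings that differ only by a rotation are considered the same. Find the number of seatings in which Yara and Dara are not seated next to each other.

Without the restriction there are (8)! = 40320 seatings.
Those with Yara next to Dara: fuse the pair into one unit and seat 8 units around a circle — 2·(7)! = 10080.
Subtracting, 40320 − 10080 = 30240.

30240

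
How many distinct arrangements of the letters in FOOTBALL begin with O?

2520

Fix O in the first position and arrange the remaining 7 letters.
Those 7 letters have L appearing twice, giving (7)!/(2!) = 2520.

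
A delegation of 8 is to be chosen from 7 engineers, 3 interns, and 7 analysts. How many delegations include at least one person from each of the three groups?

Total 8-person selections from all 17: C(17,8) = 24310.
Subtract selections that omit an entire group: no engineers → C(10,8) = 45; no interns → C(14,8) = 3003; no analysts → C(10,8) = 45.
Add back selections omitting two groups (i.e. drawn from a single group): C(7,8) + C(3,8) + C(7,8) = 0.
By inclusion–exclusion: 24310 − 3093 + 0 = 21217.

21217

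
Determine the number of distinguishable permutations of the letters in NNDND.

NNDND has 5 letters with D appearing twice and N appearing 3 times.
The number of distinct arrangements is 5!/(3!·2!) = 120/12 = 10.

10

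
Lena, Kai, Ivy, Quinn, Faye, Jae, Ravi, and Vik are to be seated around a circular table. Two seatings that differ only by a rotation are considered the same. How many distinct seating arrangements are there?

5040

Fix one person's seat to break rotational symmetry; the remaining 7 people can be arranged in (7)! = 5040 ways.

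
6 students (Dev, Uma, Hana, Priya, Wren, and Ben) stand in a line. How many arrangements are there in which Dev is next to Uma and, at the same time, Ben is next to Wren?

Treat {Dev,Uma} as one block (2 orders) and {Ben,Wren} as another (2 orders).
That leaves 4 units to arrange: 2 × 2 × 4! = 4 × 24 = 96.

96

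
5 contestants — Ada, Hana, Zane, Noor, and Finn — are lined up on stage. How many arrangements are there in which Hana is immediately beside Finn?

Glue Hana and Finn into one block (2 internal orders), leaving 4 units to arrange in a row.
So the count is 2·(4)! = 48.

48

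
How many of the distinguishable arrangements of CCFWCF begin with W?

10

Fix W in the first position and arrange the remaining 5 letters.
Those 5 letters have C appearing 3 times and F appearing twice, giving (5)!/(3!·2!) = 10.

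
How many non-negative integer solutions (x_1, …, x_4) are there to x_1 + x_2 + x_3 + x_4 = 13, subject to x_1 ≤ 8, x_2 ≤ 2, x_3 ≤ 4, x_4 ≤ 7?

89

Ignoring the caps, the number of non-negative solutions to x_1+…+x_4 = 13 is C(16,3) = 560.
Subtract solutions that violate a single cap (substitute x_i' = x_i − (cap_i+1)): x_1 ≥ 9 gives C(7,3) = 35; x_2 ≥ 3 gives C(13,3) = 286; x_3 ≥ 5 gives C(11,3) = 165; x_4 ≥ 8 gives C(8,3) = 56. Together 542.
Add back pairs where two caps are both exceeded: 4 + 0 + 0 + 56 + 10 + 1 = 71.
By inclusion–exclusion the count is 560 − 542 + 71 = 89.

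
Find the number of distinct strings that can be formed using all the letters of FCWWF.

30

FCWWF has 5 letters with F appearing twice and W appearing twice.
Dividing 5! = 120 by 2!·2! = 4 for the repeated letters gives 30.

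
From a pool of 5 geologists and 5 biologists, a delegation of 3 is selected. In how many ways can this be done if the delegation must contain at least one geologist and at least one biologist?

100

Unrestricted: C(10,3) = 120 ways to pick any 3 of the 10.
Selections missing a whole group: no geologists → C(5,3) = 10; no biologists → C(5,3) = 10.
Both groups omitted at once is impossible, so 120 − 20 = 100.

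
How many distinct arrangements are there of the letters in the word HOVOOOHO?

168

The 8 letters of HOVOOOHO have repeats: H appearing twice and O appearing 5 times.
Dividing 8! = 40320 by 5!·2! = 240 for the repeated letters gives 168.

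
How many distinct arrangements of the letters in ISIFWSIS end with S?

With the last slot taken by S, it remains to arrange the other 7 letters (IIFWSIS).
Those 7 letters have I appearing 3 times and S appearing twice, giving (7)!/(3!·2!) = 420.

420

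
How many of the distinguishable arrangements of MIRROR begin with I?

Fix I in the first position and arrange the remaining 5 letters.
Those 5 letters have R appearing 3 times, giving (5)!/(3!) = 20.

20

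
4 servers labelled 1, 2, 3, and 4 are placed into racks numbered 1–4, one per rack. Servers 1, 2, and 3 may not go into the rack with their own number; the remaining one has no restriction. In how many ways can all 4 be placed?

11

Let Aᵢ (for i ∈ {1, 2, 3}) be the placements that put server i in its forbidden rack. Any j of these fix j positions, leaving (4−j)! ways to fill the rest, and there are C(3,j) ways to pick which j.
By inclusion–exclusion, the number of valid placements is Σ_{j=0}^{3} (−1)^j C(3,j)·(4−j)!.
Computing: 24 − 18 + 6 − 1 = 11.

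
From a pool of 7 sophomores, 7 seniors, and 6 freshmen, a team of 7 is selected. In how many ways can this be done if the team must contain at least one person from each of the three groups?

70658

Total 7-person selections from all 20: C(20,7) = 77520.
Selections missing a whole group: no sophomores → C(13,7) = 1716; no seniors → C(13,7) = 1716; no freshmen → C(14,7) = 3432.
Add back selections omitting two groups (i.e. drawn from a single group): C(7,7) + C(7,7) + C(6,7) = 2.
By inclusion–exclusion: 77520 − 6864 + 2 = 70658.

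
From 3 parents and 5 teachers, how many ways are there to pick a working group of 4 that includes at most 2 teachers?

Split by how many teachers are chosen (0 through 2).
Sum: C(5,0)·C(3,4) + C(5,1)·C(3,3) + C(5,2)·C(3,2) = 0 + 5 + 30 = 35.

35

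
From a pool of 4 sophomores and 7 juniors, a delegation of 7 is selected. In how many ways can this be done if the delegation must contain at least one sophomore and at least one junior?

329

With no constraint there are C(11,7) = 330 possible selections.
Subtract selections that omit an entire group: no sophomores → C(7,7) = 1; no juniors → C(4,7) = 0.
Both groups omitted at once is impossible, so 330 − 1 = 329.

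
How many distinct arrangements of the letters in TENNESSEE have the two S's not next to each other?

There are 9!/(4!·2!·2!) = 3780 arrangements of TENNESSEE in total.
If the two S's are adjacent, glue them into one block, leaving 8 items to arrange: (8)!/(4!·2!) = 840 ways.
Hence 3780 − 840 = 2940.

2940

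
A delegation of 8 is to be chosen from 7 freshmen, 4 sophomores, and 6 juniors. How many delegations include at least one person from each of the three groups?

Total 8-person selections from all 17: C(17,8) = 24310.
Subtract selections that omit an entire group: no freshmen → C(10,8) = 45; no sophomores → C(13,8) = 1287; no juniors → C(11,8) = 165.
Add back selections omitting two groups (i.e. drawn from a single group): C(7,8) + C(4,8) + C(6,8) = 0.
By inclusion–exclusion: 24310 − 1497 + 0 = 22813.

22813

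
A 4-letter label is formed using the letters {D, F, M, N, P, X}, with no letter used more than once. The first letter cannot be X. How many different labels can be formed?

The first letter has 6−1 = 5 choices (anything except X).
The remaining 3 letters are filled from the other 5 symbols without repetition: 5 × 4 × 3 = 60.
Total: 5 × 60 = 300.

300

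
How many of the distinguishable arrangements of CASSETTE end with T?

With the last slot taken by T, it remains to arrange the other 7 letters (CASSETE).
Those 7 letters have E appearing twice and S appearing twice, giving (7)!/(2!·2!) = 1260.

1260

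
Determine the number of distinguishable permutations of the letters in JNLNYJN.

420

JNLNYJN has 7 letters with J appearing twice and N appearing 3 times.
Dividing 7! = 5040 by 3!·2! = 12 for the repeated letters gives 420.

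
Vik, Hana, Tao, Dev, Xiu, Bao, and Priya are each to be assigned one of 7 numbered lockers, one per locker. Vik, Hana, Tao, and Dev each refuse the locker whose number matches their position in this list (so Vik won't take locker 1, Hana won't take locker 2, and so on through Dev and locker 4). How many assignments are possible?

Let Aᵢ (for 1 ≤ i ≤ 4) be the placements that put person i in their forbidden locker. Any j of these fix j positions, leaving (7−j)! ways to fill the rest, and there are C(4,j) ways to pick which j.
By inclusion–exclusion, the number of valid placements is Σ_{j=0}^{4} (−1)^j C(4,j)·(7−j)!.
Computing: 5040 − 2880 + 720 − 96 + 6 = 2790.

2790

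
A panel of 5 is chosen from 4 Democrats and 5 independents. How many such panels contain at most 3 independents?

Split by how many independents are chosen (0 through 3).
Sum: C(5,0)·C(4,5) + C(5,1)·C(4,4) + C(5,2)·C(4,3) + C(5,3)·C(4,2) = 0 + 5 + 40 + 60 = 105.

105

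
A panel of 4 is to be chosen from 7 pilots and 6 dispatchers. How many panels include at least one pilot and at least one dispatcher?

665

Total 4-person selections from all 13: C(13,4) = 715.
Subtract selections that omit an entire group: no pilots → C(6,4) = 15; no dispatchers → C(7,4) = 35.
Both groups omitted at once is impossible, so 715 − 50 = 665.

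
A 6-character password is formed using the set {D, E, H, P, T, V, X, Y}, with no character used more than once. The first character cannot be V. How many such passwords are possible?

17640

The first character has 8−1 = 7 choices (anything except V).
The remaining 5 characters are filled from the other 7 symbols without repetition: 7 × 6 × 5 × 4 × 3 = 2520.
Total: 7 × 2520 = 17640.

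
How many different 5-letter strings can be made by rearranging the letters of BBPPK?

30

BBPPK has 5 letters with B appearing twice and P appearing twice.
The number of distinct arrangements is 5!/(2!·2!) = 120/4 = 30.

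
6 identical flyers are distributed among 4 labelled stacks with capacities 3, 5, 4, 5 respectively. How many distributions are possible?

Without the upper bounds there are C(9,3) = 84 ways to split 6 among 4 stacks.
Subtract solutions that violate a single cap (substitute x_i' = x_i − (cap_i+1)): x_1 ≥ 4 gives C(5,3) = 10; x_2 ≥ 6 gives C(3,3) = 1; x_3 ≥ 5 gives C(4,3) = 4; x_4 ≥ 6 gives C(3,3) = 1. Together 16.
No two caps can be exceeded simultaneously, so the pair terms are all 0.
By inclusion–exclusion the count is 84 − 16 + 0 = 68.

68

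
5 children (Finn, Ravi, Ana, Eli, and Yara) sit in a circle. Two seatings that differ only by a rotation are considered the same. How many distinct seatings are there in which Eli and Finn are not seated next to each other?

12

All circular seatings of 5 people number (4)! = 24.
Those with Eli next to Finn: fuse the pair into one unit and seat 4 units around a circle — 2·(3)! = 12.
Subtracting, 24 − 12 = 12.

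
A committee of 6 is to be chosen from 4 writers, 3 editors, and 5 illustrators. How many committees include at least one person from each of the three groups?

805

With no constraint there are C(12,6) = 924 possible selections.
Selections missing a whole group: no writers → C(8,6) = 28; no editors → C(9,6) = 84; no illustrators → C(7,6) = 7.
Add back selections omitting two groups (i.e. drawn from a single group): C(4,6) + C(3,6) + C(5,6) = 0.
By inclusion–exclusion: 924 − 119 + 0 = 805.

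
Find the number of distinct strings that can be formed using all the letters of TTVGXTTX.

The 8 letters of TTVGXTTX have repeats: T appearing 4 times and X appearing twice.
The number of distinct arrangements is 8!/(4!·2!) = 40320/48 = 840.

840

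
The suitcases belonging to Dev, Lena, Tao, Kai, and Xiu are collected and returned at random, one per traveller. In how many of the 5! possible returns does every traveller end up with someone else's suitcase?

This is the derangement count D_5: permutations of 5 items with no fixed point.
By inclusion–exclusion this is Σ_{j=0}^{5} (−1)^j C(5,j)·(5−j)!.
Computing: 120 − 120 + 60 − 20 + 5 − 1 = 44.

44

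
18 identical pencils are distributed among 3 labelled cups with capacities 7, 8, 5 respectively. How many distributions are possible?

By stars and bars, unrestricted non-negative solutions to x_1+…+x_3 = 18 number C(18+2,2) = 190.
Subtract solutions that violate a single cap (substitute x_i' = x_i − (cap_i+1)): x_1 ≥ 8 gives C(12,2) = 66; x_2 ≥ 9 gives C(11,2) = 55; x_3 ≥ 6 gives C(14,2) = 91. Together 212.
Add back pairs where two caps are both exceeded: 3 + 15 + 10 = 28.
By inclusion–exclusion the count is 190 − 212 + 28 = 6.

6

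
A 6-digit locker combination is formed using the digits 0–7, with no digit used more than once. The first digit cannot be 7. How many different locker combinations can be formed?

The first digit has 8−1 = 7 choices (anything except 7).
The remaining 5 digits are filled from the other 7 symbols without repetition: 7 × 6 × 5 × 4 × 3 = 2520.
Total: 7 × 2520 = 17640.

17640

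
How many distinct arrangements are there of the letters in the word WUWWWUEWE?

WUWWWUEWE has 9 letters with E appearing twice, U appearing twice, and W appearing 5 times.
So there are 9! / (5!·2!·2!) = 756 distinguishable arrangements.

756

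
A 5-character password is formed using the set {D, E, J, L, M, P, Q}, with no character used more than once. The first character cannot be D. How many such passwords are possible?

2160

The first character has 7−1 = 6 choices (anything except D).
The remaining 4 characters are filled from the other 6 symbols without repetition: 6 × 5 × 4 × 3 = 360.
Total: 6 × 360 = 2160.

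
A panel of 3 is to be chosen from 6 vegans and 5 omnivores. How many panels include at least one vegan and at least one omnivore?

Total 3-person selections from all 11: C(11,3) = 165.
Selections missing a whole group: no vegans → C(5,3) = 10; no omnivores → C(6,3) = 20.
Both groups omitted at once is impossible, so 165 − 30 = 135.

135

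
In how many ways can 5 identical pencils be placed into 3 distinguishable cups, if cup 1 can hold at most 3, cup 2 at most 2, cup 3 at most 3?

9

Ignoring the caps, the number of non-negative solutions to x_1+…+x_3 = 5 is C(7,2) = 21.
Subtract solutions that violate a single cap (substitute x_i' = x_i − (cap_i+1)): x_1 ≥ 4 gives C(3,2) = 3; x_2 ≥ 3 gives C(4,2) = 6; x_3 ≥ 4 gives C(3,2) = 3. Together 12.
No two caps can be exceeded simultaneously, so the pair terms are all 0.
By inclusion–exclusion the count is 21 − 12 + 0 = 9.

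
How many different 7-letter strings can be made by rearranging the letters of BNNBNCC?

210

BNNBNCC has 7 letters with B appearing twice, C appearing twice, and N appearing 3 times.
The number of distinct arrangements is 7!/(3!·2!·2!) = 5040/24 = 210.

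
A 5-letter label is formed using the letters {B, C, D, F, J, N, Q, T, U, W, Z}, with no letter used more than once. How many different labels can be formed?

55440

This is a permutation of 5 out of 11: P(11,5) = 11!/6!.
That product is 11 × 10 × 9 × 8 × 7 = 55440.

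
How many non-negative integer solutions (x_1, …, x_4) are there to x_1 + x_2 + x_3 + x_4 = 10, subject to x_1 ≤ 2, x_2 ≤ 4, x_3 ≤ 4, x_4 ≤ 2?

Without the upper bounds there are C(13,3) = 286 ways to split 10 among 4 variables.
Subtract solutions that violate a single cap (substitute x_i' = x_i − (cap_i+1)): x_1 ≥ 3 gives C(10,3) = 120; x_2 ≥ 5 gives C(8,3) = 56; x_3 ≥ 5 gives C(8,3) = 56; x_4 ≥ 3 gives C(10,3) = 120. Together 352.
Add back pairs where two caps are both exceeded: 10 + 10 + 35 + 1 + 10 + 10 = 76.
By inclusion–exclusion the count is 286 − 352 + 76 = 10.

10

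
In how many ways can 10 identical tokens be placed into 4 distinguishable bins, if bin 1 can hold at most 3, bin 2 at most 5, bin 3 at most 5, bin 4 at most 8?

130

Ignoring the caps, the number of non-negative solutions to x_1+…+x_4 = 10 is C(13,3) = 286.
Subtract solutions that violate a single cap (substitute x_i' = x_i − (cap_i+1)): x_1 ≥ 4 gives C(9,3) = 84; x_2 ≥ 6 gives C(7,3) = 35; x_3 ≥ 6 gives C(7,3) = 35; x_4 ≥ 9 gives C(4,3) = 4. Together 158.
Add back pairs where two caps are both exceeded: 1 + 1 + 0 + 0 + 0 + 0 = 2.
By inclusion–exclusion the count is 286 − 158 + 2 = 130.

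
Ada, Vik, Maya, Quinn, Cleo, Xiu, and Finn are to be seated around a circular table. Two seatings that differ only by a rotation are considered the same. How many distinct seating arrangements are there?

720

Fix one person's seat to break rotational symmetry; the remaining 6 people can be arranged in (6)! = 720 ways.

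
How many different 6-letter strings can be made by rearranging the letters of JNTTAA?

180

Letter multiplicities in JNTTAA: A×2, J×1, N×1, T×2.
The number of distinct arrangements is 6!/(2!·2!) = 720/4 = 180.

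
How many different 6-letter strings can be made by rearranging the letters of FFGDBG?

Letter multiplicities in FFGDBG: B×1, D×1, F×2, G×2.
Dividing 6! = 720 by 2!·2! = 4 for the repeated letters gives 180.

180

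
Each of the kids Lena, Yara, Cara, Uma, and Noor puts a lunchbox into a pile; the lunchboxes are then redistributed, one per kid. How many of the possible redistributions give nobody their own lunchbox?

Let Aᵢ be the assignments in which kid i gets their own lunchbox. We want the size of the complement of A₁∪…∪A_5.
By inclusion–exclusion this is Σ_{j=0}^{5} (−1)^j C(5,j)·(5−j)!.
Computing: 120 − 120 + 60 − 20 + 5 − 1 = 44.

44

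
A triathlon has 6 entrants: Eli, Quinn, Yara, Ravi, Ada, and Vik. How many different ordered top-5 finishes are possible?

720

There are 6 choices for 1st place, 5 for 2nd, and so on down to 2 for position 5.
That gives 6 × 5 × 4 × 3 × 2 = 720.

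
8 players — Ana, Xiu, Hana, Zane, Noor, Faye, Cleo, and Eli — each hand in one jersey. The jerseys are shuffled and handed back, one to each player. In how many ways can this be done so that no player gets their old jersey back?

14833

This is the derangement count D_8: permutations of 8 items with no fixed point.
By inclusion–exclusion this is Σ_{j=0}^{8} (−1)^j C(8,j)·(8−j)!.
Computing: 40320 − 40320 + 20160 − 6720 + 1680 − 336 + 56 − 8 + 1 = 14833.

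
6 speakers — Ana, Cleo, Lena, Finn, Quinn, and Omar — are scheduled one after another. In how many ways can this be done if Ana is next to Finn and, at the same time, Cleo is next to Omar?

96

Treat {Ana,Finn} as one block (2 orders) and {Cleo,Omar} as another (2 orders).
That leaves 4 units to arrange: 2 × 2 × 4! = 4 × 24 = 96.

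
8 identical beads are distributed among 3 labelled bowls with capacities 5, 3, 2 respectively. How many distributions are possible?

6

By stars and bars, unrestricted non-negative solutions to x_1+…+x_3 = 8 number C(8+2,2) = 45.
Subtract solutions that violate a single cap (substitute x_i' = x_i − (cap_i+1)): x_1 ≥ 6 gives C(4,2) = 6; x_2 ≥ 4 gives C(6,2) = 15; x_3 ≥ 3 gives C(7,2) = 21. Together 42.
Add back pairs where two caps are both exceeded: 0 + 0 + 3 = 3.
By inclusion–exclusion the count is 45 − 42 + 3 = 6.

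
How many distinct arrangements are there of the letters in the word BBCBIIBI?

The 8 letters of BBCBIIBI have repeats: B appearing 4 times and I appearing 3 times.
Dividing 8! = 40320 by 4!·3! = 144 for the repeated letters gives 280.

280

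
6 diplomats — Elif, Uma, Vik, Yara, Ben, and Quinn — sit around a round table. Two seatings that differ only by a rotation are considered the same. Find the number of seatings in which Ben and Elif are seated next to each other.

48

Treat {Ben, Elif} as one unit (2 internal orders) and seat the resulting 5 units around the table: (4)! circular arrangements.
So 2 × (4)! = 2 × 24 = 48.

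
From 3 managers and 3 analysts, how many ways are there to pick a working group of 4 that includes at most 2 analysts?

Split by how many analysts are chosen (0 through 2).
Sum: C(3,0)·C(3,4) + C(3,1)·C(3,3) + C(3,2)·C(3,2) = 0 + 3 + 9 = 12.

12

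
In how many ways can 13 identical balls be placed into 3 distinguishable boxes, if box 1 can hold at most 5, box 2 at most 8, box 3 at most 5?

Without the upper bounds there are C(15,2) = 105 ways to split 13 among 3 boxes.
Subtract solutions that violate a single cap (substitute x_i' = x_i − (cap_i+1)): x_1 ≥ 6 gives C(9,2) = 36; x_2 ≥ 9 gives C(6,2) = 15; x_3 ≥ 6 gives C(9,2) = 36. Together 87.
Add back pairs where two caps are both exceeded: 0 + 3 + 0 = 3.
By inclusion–exclusion the count is 105 − 87 + 3 = 21.

21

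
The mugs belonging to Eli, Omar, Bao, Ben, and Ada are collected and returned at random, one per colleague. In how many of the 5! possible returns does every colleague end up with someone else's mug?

44

Count assignments avoiding every fixed point. For any j of the 5 colleagues fixed to their own mug, the other 5−j can be arranged in (5−j)! ways.
By inclusion–exclusion this is Σ_{j=0}^{5} (−1)^j C(5,j)·(5−j)!.
Computing: 120 − 120 + 60 − 20 + 5 − 1 = 44.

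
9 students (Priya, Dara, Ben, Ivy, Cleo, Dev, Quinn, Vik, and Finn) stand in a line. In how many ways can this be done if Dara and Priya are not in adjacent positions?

282240

There are 9! = 362880 arrangements in all. If Dara and Priya are adjacent, merging them into one block gives 2·(8)! = 80640 arrangements.
Complementary counting: 362880 − 80640 = 282240.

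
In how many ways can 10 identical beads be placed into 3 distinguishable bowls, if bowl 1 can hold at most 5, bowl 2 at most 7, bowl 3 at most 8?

42

Without the upper bounds there are C(12,2) = 66 ways to split 10 among 3 bowls.
Subtract solutions that violate a single cap (substitute x_i' = x_i − (cap_i+1)): x_1 ≥ 6 gives C(6,2) = 15; x_2 ≥ 8 gives C(4,2) = 6; x_3 ≥ 9 gives C(3,2) = 3. Together 24.
No two caps can be exceeded simultaneously, so the pair terms are all 0.
By inclusion–exclusion the count is 66 − 24 + 0 = 42.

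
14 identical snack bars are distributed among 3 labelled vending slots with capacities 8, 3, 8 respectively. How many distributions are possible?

18

Ignoring the caps, the number of non-negative solutions to x_1+…+x_3 = 14 is C(16,2) = 120.
Subtract solutions that violate a single cap (substitute x_i' = x_i − (cap_i+1)): x_1 ≥ 9 gives C(7,2) = 21; x_2 ≥ 4 gives C(12,2) = 66; x_3 ≥ 9 gives C(7,2) = 21. Together 108.
Add back pairs where two caps are both exceeded: 3 + 0 + 3 = 6.
By inclusion–exclusion the count is 120 − 108 + 6 = 18.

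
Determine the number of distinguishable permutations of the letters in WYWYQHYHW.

5040

Letter multiplicities in WYWYQHYHW: H×2, Q×1, W×3, Y×3.
The number of distinct arrangements is 9!/(3!·3!·2!) = 362880/72 = 5040.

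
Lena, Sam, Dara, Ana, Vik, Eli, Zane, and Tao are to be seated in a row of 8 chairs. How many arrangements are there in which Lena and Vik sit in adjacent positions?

Glue Lena and Vik into one block (2 internal orders), leaving 7 units to arrange in a row.
That gives 2 × 7! = 2 × 5040 = 10080.

10080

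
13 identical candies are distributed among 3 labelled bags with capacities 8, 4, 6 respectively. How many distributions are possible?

20

By stars and bars, unrestricted non-negative solutions to x_1+…+x_3 = 13 number C(13+2,2) = 105.
Subtract solutions that violate a single cap (substitute x_i' = x_i − (cap_i+1)): x_1 ≥ 9 gives C(6,2) = 15; x_2 ≥ 5 gives C(10,2) = 45; x_3 ≥ 7 gives C(8,2) = 28. Together 88.
Add back pairs where two caps are both exceeded: 0 + 0 + 3 = 3.
By inclusion–exclusion the count is 105 − 88 + 3 = 20.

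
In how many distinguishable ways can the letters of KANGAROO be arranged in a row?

KANGAROO has 8 letters with A appearing twice and O appearing twice.
Dividing 8! = 40320 by 2!·2! = 4 for the repeated letters gives 10080.

10080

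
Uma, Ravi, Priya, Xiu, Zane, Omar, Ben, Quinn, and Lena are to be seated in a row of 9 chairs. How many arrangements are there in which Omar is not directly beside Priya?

Of the 9! = 362880 arrangements, those with Omar and Priya adjacent number 2 × 8! = 80640 (treat the pair as a block with 2 internal orders).
Complementary counting: 362880 − 80640 = 282240.

282240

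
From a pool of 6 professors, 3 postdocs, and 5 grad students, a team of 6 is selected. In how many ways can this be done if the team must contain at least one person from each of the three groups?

2430

Unrestricted: C(14,6) = 3003 ways to pick any 6 of the 14.
Subtract selections that omit an entire group: no professors → C(8,6) = 28; no postdocs → C(11,6) = 462; no grad students → C(9,6) = 84.
Add back selections omitting two groups (i.e. drawn from a single group): C(6,6) + C(3,6) + C(5,6) = 1.
By inclusion–exclusion: 3003 − 574 + 1 = 2430.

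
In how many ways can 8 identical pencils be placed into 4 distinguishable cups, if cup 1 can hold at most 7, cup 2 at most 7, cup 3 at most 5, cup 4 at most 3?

118

Without the upper bounds there are C(11,3) = 165 ways to split 8 among 4 cups.
Subtract solutions that violate a single cap (substitute x_i' = x_i − (cap_i+1)): x_1 ≥ 8 gives C(3,3) = 1; x_2 ≥ 8 gives C(3,3) = 1; x_3 ≥ 6 gives C(5,3) = 10; x_4 ≥ 4 gives C(7,3) = 35. Together 47.
No two caps can be exceeded simultaneously, so the pair terms are all 0.
By inclusion–exclusion the count is 165 − 47 + 0 = 118.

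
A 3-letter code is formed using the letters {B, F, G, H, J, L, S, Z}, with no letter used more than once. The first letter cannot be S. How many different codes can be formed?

The first letter has 8−1 = 7 choices (anything except S).
The remaining 2 letters are filled from the other 7 symbols without repetition: 7 × 6 = 42.
Total: 7 × 42 = 294.

294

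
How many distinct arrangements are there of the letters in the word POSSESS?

Letter multiplicities in POSSESS: E×1, O×1, P×1, S×4.
So there are 7! / (4!) = 210 distinguishable arrangements.

210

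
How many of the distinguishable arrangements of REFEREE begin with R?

30

With the first slot taken by R, it remains to arrange the other 6 letters (EFEREE).
Those 6 letters have E appearing 4 times, giving (6)!/(4!) = 30.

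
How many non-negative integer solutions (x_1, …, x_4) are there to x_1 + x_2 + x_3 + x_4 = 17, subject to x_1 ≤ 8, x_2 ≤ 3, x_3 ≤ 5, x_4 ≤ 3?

Without the upper bounds there are C(20,3) = 1140 ways to split 17 among 4 variables.
Subtract solutions that violate a single cap (substitute x_i' = x_i − (cap_i+1)): x_1 ≥ 9 gives C(11,3) = 165; x_2 ≥ 4 gives C(16,3) = 560; x_3 ≥ 6 gives C(14,3) = 364; x_4 ≥ 4 gives C(16,3) = 560. Together 1649.
Add back pairs where two caps are both exceeded: 35 + 10 + 35 + 120 + 220 + 120 = 540.
Subtract triples: 0 + 1 + 0 + 20 = 21.
By inclusion–exclusion the count is 1140 − 1649 + 540 − 21 = 10.

10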